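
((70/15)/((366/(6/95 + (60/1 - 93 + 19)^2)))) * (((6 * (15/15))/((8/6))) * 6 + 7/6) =11017279/156465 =70.41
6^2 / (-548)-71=-9736 / 137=-71.07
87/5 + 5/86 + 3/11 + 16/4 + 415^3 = 338069166537/4730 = 71473396.73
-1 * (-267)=267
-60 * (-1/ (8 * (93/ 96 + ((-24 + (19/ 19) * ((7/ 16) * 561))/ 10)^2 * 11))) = 192000/ 138106139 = 0.00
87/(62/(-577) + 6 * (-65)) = -50199/225092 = -0.22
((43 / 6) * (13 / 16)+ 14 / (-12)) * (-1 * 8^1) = -37.25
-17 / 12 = -1.42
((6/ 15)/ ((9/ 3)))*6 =4/ 5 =0.80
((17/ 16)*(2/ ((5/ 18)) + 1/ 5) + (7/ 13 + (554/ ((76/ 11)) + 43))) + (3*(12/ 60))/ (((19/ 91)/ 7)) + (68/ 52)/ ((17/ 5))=158169/ 1040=152.09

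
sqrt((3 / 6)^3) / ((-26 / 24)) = -3 * sqrt(2) / 13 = -0.33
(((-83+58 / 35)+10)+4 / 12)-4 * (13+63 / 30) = -13798 / 105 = -131.41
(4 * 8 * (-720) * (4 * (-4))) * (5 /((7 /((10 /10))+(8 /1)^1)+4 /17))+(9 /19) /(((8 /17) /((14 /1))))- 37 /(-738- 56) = 945532004387 /7814548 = 120996.38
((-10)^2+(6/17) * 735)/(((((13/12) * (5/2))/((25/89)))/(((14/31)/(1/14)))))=11054400/46903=235.69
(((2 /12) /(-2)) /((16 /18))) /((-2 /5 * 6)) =5 /128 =0.04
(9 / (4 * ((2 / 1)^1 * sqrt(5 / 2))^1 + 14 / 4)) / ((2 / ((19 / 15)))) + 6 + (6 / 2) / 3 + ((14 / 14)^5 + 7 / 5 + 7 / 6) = 152 * sqrt(10) / 985 + 61651 / 5910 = 10.92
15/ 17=0.88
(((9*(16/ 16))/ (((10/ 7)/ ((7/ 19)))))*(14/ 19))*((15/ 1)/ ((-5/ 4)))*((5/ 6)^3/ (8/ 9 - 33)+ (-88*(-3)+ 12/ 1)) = -5909169357/ 1043290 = -5663.98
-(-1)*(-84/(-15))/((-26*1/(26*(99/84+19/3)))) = -631/15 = -42.07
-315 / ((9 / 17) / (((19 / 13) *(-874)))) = 760043.85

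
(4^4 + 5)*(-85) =-22185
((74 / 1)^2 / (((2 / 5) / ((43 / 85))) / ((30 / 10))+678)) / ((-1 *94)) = -0.09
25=25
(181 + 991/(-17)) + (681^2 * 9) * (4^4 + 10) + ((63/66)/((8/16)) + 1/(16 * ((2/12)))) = 1660924962649/1496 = 1110243958.99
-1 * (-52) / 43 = 52 / 43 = 1.21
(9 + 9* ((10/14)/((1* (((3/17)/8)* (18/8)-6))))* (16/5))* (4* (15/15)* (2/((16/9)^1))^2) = 3391065/120848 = 28.06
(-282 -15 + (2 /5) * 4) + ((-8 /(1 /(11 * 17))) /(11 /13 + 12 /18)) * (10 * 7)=-20507543 /295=-69517.09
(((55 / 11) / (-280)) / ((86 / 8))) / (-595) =1 / 358190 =0.00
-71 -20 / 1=-91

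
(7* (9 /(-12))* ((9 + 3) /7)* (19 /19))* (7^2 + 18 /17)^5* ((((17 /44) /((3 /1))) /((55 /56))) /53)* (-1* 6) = 112473016041771252 /2678100865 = 41997303.95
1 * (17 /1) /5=17 /5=3.40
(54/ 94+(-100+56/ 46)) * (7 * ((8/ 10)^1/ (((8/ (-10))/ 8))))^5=58467337535488/ 1081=54086343696.10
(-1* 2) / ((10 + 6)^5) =-1 / 524288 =-0.00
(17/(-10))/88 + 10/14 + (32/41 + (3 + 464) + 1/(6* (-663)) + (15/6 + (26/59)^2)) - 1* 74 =694511045611949/1748651945040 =397.17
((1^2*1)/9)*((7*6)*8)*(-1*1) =-112/3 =-37.33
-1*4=-4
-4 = -4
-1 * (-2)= 2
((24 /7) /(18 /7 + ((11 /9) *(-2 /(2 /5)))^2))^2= 3779136 /512252689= 0.01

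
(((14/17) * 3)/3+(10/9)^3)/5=0.44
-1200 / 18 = -200 / 3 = -66.67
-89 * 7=-623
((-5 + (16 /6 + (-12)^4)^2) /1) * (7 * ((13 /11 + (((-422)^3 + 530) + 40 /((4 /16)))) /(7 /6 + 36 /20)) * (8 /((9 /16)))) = -1061877591454146656000 /979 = -1084655353885747350.36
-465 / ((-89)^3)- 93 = -65561652 / 704969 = -93.00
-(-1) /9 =1 /9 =0.11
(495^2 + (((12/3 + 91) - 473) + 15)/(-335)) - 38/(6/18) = 82045548/335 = 244912.08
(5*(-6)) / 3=-10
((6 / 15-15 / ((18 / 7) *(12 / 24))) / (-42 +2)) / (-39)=-13 / 1800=-0.01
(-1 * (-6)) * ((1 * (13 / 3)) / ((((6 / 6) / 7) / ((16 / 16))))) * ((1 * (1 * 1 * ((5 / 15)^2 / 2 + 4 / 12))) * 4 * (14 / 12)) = 8918 / 27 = 330.30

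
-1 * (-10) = 10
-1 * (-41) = 41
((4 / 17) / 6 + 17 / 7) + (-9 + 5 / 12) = -2911 / 476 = -6.12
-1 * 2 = -2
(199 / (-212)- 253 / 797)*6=-636717 / 84482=-7.54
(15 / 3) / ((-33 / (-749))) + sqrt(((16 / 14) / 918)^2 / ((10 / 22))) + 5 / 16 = 4 * sqrt(55) / 16065 + 60085 / 528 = 113.80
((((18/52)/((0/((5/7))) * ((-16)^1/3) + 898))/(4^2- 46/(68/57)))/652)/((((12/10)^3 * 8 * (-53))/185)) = 393125/59407290748416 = 0.00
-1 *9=-9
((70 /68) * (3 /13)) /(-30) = -7 /884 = -0.01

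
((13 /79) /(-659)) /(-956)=13 /49770316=0.00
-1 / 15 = -0.07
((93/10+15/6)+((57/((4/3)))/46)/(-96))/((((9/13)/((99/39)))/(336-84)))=80181717/7360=10894.26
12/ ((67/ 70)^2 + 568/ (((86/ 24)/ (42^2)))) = 2528400/ 58914970627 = 0.00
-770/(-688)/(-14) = -55/688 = -0.08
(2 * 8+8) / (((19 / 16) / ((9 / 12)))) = 288 / 19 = 15.16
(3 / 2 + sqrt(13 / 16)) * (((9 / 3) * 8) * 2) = 115.27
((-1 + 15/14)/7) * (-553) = -79/14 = -5.64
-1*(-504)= 504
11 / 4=2.75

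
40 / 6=20 / 3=6.67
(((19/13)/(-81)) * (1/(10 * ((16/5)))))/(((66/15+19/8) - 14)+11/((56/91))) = -95/1794312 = -0.00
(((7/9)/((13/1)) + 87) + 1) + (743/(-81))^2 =14687524/85293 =172.20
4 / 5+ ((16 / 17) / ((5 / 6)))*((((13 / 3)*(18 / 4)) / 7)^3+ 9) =1031504 / 29155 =35.38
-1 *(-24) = 24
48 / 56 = 6 / 7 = 0.86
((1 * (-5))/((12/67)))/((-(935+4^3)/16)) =1340/2997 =0.45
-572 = -572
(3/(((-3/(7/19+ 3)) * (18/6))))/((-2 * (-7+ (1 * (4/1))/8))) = -64/741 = -0.09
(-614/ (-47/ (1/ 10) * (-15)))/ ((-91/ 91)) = 307/ 3525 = 0.09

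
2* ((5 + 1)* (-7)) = -84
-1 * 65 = -65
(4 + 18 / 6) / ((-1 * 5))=-1.40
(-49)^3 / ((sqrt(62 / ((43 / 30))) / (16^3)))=-240945152* sqrt(19995) / 465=-73269958.19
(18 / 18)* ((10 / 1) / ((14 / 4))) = 20 / 7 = 2.86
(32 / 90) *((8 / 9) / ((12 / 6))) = 64 / 405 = 0.16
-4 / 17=-0.24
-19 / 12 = -1.58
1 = 1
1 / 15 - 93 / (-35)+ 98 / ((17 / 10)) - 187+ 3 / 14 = -451301 / 3570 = -126.41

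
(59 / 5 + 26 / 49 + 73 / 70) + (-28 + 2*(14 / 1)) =13.37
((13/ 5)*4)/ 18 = 0.58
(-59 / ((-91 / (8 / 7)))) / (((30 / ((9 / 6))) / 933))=110094 / 3185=34.57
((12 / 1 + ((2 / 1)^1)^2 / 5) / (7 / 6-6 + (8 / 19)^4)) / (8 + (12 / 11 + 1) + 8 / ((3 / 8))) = -1651427712 / 19468290605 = -0.08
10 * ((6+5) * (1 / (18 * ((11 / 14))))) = 70 / 9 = 7.78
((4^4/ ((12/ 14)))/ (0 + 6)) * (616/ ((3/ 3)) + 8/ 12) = 828800/ 27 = 30696.30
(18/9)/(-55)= -2/55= -0.04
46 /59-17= -957 /59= -16.22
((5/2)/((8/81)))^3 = 66430125/4096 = 16218.29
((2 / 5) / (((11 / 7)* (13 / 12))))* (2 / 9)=112 / 2145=0.05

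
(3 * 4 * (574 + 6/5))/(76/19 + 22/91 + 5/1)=3140592/4205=746.87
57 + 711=768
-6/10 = -3/5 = -0.60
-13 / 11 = -1.18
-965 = -965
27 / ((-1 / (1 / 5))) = -27 / 5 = -5.40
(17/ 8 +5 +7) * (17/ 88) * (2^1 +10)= 5763/ 176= 32.74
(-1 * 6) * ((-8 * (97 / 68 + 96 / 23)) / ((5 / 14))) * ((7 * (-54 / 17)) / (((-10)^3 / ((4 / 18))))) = 15450876 / 4154375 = 3.72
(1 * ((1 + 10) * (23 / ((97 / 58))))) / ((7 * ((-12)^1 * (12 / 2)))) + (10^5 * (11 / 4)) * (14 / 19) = 94109260597 / 464436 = 202631.28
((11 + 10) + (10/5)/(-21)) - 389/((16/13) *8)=-18.60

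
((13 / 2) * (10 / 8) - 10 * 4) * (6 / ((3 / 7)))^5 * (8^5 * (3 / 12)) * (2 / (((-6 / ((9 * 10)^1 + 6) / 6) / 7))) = 188746794270720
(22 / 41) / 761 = 22 / 31201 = 0.00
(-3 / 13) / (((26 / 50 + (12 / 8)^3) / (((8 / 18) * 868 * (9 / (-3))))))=68.57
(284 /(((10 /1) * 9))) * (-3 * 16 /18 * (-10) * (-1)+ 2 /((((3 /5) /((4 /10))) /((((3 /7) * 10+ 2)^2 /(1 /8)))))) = 915616 /735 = 1245.74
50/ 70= 5/ 7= 0.71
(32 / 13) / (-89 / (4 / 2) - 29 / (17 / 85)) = -64 / 4927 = -0.01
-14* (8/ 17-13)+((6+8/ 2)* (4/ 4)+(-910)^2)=14080852/ 17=828285.41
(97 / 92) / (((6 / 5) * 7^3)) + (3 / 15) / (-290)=0.00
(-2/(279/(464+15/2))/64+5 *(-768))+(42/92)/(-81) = -4731197771/1232064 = -3840.06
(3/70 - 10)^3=-338608873/343000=-987.20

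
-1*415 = -415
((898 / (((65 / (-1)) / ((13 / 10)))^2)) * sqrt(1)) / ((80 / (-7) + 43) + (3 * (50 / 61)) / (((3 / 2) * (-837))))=160472151 / 14103621250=0.01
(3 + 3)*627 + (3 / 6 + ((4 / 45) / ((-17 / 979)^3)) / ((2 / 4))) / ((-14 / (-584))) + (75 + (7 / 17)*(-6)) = -2185934317349 / 1547595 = -1412471.81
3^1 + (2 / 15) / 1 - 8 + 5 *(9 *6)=3977 / 15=265.13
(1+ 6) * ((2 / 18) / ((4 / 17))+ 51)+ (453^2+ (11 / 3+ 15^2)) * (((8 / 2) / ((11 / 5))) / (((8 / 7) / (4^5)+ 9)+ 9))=134833249369 / 6387084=21110.30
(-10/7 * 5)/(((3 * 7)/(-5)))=250/147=1.70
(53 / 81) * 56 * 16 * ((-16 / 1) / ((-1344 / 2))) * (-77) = -261184 / 243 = -1074.83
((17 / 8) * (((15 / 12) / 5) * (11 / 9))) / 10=187 / 2880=0.06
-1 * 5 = -5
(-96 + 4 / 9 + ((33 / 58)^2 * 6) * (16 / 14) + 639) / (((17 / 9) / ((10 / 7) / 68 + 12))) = 82714167869 / 23818802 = 3472.64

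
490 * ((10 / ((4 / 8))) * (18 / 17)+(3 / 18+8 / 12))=550025 / 51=10784.80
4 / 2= 2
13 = 13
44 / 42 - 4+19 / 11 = -283 / 231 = -1.23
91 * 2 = 182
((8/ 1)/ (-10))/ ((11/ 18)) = -72/ 55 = -1.31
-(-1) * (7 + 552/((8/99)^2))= 676325/8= 84540.62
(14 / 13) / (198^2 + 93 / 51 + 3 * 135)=119 / 4376996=0.00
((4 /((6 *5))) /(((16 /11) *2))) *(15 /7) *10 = 55 /56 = 0.98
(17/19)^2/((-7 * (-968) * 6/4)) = 289/3669204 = 0.00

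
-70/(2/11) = -385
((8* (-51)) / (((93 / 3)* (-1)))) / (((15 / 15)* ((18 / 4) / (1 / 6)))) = 136 / 279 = 0.49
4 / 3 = 1.33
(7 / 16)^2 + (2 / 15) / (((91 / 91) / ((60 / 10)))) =1269 / 1280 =0.99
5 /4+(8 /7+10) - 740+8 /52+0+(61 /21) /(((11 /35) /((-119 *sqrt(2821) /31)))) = -2611.85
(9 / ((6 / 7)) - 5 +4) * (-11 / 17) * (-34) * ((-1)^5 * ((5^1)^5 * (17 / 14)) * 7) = -11103125 / 2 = -5551562.50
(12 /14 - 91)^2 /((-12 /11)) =-7448.59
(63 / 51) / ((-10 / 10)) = -21 / 17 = -1.24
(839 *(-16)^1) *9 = -120816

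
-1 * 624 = -624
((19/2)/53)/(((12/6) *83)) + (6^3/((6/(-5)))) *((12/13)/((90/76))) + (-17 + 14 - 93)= -54054665/228748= -236.31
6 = 6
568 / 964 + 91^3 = 181610753 / 241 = 753571.59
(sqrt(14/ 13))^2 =14/ 13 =1.08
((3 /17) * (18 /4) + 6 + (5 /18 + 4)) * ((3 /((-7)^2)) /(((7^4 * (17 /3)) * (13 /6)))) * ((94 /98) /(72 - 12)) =5687 /15470255255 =0.00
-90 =-90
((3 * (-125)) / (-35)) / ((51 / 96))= 20.17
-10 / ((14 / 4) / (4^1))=-80 / 7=-11.43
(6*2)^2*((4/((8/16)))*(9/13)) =10368/13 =797.54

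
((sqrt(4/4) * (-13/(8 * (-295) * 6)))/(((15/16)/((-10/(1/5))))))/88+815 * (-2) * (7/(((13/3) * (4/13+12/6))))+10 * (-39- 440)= -138571897/23364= -5931.00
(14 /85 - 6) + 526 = 44214 /85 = 520.16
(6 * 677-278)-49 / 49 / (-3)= 11353 / 3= 3784.33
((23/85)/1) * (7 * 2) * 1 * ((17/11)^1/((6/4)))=644/165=3.90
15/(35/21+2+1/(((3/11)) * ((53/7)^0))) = 45/22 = 2.05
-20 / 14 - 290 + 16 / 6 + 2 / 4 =-12107 / 42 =-288.26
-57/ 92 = -0.62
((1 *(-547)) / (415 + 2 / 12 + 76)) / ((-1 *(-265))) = -3282 / 780955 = -0.00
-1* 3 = -3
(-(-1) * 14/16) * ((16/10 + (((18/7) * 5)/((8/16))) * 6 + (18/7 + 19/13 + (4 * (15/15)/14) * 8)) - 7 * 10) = 41953/520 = 80.68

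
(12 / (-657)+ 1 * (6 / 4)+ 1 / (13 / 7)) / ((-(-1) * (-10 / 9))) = -34509 / 18980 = -1.82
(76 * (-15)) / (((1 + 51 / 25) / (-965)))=361875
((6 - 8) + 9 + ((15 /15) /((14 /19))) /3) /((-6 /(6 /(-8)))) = 313 /336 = 0.93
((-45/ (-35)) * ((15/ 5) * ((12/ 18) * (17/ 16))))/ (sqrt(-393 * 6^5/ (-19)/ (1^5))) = 17 * sqrt(4978)/ 176064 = 0.01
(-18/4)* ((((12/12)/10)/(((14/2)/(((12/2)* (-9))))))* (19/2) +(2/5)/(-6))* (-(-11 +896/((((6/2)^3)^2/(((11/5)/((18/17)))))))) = 430303687/1530900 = 281.08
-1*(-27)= 27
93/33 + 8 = 119/11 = 10.82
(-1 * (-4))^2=16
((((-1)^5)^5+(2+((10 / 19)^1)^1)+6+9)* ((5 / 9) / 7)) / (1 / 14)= 3140 / 171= 18.36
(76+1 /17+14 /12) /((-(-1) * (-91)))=-7877 /9282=-0.85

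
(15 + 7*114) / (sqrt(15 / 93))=813*sqrt(155) / 5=2024.35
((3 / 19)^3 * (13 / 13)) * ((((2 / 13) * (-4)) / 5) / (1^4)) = -216 / 445835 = -0.00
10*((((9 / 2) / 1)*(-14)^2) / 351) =980 / 39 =25.13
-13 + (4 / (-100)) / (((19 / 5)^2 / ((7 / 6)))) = -28165 / 2166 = -13.00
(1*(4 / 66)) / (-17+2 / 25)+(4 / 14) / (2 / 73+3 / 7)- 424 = -1377011164 / 3252447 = -423.38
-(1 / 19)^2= -1 / 361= -0.00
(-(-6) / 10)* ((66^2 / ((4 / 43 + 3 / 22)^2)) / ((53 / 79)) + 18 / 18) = 923893707903 / 12478585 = 74038.34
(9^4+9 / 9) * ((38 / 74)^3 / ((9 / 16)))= 720140128 / 455877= 1579.68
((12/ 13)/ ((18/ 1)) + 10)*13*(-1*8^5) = -12845056/ 3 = -4281685.33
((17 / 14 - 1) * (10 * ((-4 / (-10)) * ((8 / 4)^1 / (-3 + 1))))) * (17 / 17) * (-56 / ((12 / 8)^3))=128 / 9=14.22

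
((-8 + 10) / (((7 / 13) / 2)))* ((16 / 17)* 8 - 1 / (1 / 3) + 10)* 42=77064 / 17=4533.18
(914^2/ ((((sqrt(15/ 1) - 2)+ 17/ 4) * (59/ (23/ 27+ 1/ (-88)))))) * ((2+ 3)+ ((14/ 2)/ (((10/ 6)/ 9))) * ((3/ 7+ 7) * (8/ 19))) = -9765311000542/ 29409435+ 39061244002168 * sqrt(15)/ 264684915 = 239514.02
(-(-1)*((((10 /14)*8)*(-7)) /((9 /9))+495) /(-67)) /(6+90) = -455 /6432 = -0.07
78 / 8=39 / 4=9.75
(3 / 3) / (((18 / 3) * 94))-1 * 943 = -531851 / 564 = -943.00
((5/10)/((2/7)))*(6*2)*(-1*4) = -84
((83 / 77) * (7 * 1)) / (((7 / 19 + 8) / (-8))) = -12616 / 1749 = -7.21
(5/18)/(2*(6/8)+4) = 5/99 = 0.05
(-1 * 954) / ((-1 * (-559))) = -1.71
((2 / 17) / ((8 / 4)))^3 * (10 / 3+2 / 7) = 76 / 103173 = 0.00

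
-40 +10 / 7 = -270 / 7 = -38.57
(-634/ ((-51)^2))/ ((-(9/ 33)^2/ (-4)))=-306856/ 23409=-13.11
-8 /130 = -0.06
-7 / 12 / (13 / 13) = -7 / 12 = -0.58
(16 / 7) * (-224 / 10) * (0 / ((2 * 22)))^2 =0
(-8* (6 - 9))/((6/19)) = 76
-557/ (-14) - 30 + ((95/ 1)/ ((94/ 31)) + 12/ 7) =2013/ 47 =42.83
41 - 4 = 37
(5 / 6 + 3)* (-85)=-1955 / 6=-325.83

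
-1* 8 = -8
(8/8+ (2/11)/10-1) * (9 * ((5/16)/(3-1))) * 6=0.15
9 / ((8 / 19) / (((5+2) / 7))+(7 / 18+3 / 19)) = 3078 / 331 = 9.30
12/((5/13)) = 156/5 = 31.20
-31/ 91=-0.34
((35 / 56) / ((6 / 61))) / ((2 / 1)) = 3.18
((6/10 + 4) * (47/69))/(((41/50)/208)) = 97760/123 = 794.80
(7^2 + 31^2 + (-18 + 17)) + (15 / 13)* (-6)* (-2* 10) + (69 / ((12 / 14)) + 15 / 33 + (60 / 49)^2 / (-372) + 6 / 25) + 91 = 702294607171 / 532181650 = 1319.65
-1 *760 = -760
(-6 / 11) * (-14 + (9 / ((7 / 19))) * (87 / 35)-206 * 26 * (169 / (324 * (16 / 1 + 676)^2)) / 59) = -26196301676737 / 1027913899320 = -25.48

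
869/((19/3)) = 137.21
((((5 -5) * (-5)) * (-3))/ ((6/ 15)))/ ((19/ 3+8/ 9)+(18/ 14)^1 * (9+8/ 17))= 0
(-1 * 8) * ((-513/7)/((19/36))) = 7776/7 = 1110.86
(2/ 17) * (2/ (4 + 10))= 2/ 119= 0.02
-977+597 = -380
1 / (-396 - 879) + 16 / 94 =10153 / 59925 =0.17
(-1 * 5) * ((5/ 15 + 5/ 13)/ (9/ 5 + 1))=-50/ 39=-1.28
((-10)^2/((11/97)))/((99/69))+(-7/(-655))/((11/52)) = 146142512/237765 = 614.65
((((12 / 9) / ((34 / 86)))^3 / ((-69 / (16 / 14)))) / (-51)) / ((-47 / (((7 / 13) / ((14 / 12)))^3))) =-325660672 / 12496603366611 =-0.00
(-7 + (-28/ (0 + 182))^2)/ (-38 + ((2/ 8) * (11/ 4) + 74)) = -0.19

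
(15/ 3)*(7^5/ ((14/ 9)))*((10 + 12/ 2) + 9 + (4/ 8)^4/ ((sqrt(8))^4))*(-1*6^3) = -74683621215/ 256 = -291732895.37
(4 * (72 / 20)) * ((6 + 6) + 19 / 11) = 10872 / 55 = 197.67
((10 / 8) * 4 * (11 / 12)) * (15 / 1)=275 / 4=68.75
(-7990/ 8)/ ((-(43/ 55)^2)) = 1633.97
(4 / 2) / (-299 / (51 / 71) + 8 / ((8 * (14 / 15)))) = -1428 / 296441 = -0.00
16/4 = 4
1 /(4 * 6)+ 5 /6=7 /8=0.88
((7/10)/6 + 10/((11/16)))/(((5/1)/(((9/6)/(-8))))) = -9677/17600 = -0.55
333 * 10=3330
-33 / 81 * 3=-11 / 9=-1.22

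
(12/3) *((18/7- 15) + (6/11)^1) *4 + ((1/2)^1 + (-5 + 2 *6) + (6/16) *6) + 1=-55249/308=-179.38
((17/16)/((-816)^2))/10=1/6266880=0.00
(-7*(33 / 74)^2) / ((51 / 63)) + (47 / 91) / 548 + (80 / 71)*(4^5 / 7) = 960032656415 / 5885788246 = 163.11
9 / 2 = 4.50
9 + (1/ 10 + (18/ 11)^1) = 1181/ 110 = 10.74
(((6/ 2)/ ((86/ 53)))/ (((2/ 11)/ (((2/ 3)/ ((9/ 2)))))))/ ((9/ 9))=583/ 387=1.51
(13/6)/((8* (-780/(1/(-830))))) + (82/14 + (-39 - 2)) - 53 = -1474876793/16732800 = -88.14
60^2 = 3600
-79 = -79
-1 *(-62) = 62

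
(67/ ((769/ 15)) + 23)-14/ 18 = 162845/ 6921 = 23.53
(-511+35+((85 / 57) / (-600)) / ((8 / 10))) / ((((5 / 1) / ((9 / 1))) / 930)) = -242236077 / 304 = -796829.20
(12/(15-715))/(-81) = 1/4725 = 0.00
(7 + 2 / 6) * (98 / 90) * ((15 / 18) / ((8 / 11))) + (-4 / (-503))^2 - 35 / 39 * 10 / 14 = 18135060877 / 2131347816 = 8.51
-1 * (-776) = 776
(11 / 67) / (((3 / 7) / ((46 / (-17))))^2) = 1140524 / 174267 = 6.54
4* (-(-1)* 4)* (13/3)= 69.33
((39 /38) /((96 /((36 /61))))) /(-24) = -39 /148352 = -0.00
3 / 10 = 0.30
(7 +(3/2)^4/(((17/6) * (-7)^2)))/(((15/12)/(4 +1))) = 46891/1666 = 28.15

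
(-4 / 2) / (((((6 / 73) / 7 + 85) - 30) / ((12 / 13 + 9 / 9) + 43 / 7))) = -107164 / 365443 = -0.29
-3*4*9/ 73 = -108/ 73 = -1.48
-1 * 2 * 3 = -6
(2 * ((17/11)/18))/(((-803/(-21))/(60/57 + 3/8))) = 25823/4027848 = 0.01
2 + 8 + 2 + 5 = 17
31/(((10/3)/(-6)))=-55.80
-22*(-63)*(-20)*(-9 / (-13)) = -249480 / 13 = -19190.77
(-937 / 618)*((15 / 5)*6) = -2811 / 103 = -27.29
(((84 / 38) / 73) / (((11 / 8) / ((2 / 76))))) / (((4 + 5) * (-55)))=-56 / 47830695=-0.00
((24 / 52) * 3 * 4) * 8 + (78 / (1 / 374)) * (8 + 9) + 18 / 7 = 45133350 / 91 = 495970.88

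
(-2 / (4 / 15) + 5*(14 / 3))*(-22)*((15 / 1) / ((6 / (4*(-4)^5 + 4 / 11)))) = 10699850 / 3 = 3566616.67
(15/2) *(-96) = -720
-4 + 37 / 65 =-223 / 65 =-3.43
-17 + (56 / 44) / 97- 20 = -39465 / 1067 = -36.99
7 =7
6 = 6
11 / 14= 0.79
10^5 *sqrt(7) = 100000 *sqrt(7) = 264575.13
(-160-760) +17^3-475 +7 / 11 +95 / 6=233275 / 66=3534.47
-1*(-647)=647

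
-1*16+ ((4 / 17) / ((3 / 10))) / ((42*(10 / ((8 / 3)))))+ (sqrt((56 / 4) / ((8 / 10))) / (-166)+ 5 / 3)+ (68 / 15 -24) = -542917 / 16065 -sqrt(70) / 332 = -33.82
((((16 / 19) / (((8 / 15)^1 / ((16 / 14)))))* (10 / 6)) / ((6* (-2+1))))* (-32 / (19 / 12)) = 25600 / 2527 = 10.13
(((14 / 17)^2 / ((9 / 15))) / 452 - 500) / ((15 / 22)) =-215535122 / 293913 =-733.33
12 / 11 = 1.09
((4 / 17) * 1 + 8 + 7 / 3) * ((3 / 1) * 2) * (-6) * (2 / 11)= -1176 / 17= -69.18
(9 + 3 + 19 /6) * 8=364 /3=121.33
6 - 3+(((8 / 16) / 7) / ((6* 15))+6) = 11341 / 1260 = 9.00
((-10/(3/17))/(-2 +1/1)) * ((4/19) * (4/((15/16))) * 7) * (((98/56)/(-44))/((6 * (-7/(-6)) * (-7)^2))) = -544/13167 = -0.04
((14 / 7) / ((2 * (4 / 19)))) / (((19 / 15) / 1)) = 15 / 4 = 3.75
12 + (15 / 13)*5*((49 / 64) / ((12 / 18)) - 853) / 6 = -2685989 / 3328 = -807.09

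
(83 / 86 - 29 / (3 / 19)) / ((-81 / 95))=4478015 / 20898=214.28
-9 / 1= -9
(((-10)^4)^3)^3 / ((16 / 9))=562500000000000000000000000000000000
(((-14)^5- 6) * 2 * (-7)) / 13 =7529620 / 13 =579201.54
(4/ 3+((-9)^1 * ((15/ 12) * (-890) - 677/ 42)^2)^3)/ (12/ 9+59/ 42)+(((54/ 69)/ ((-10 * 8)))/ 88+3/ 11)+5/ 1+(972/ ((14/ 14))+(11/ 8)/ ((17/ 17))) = -748727752776146925070415813879/ 1360694720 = -550254029629913552593.50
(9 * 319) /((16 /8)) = 2871 /2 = 1435.50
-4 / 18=-2 / 9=-0.22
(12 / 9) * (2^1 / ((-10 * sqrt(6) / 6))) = -4 * sqrt(6) / 15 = -0.65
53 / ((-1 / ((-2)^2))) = -212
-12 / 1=-12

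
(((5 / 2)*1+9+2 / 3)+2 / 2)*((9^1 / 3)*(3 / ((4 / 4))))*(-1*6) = -711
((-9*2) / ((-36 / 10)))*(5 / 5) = 5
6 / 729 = 2 / 243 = 0.01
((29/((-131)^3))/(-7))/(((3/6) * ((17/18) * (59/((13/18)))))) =754/15783846911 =0.00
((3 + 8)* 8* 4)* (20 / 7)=7040 / 7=1005.71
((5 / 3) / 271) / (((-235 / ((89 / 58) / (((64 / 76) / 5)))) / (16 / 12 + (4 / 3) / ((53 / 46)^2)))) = -41640875 / 74704950504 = -0.00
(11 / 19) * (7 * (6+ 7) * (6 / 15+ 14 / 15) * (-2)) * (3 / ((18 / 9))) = -4004 / 19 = -210.74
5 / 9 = 0.56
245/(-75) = -3.27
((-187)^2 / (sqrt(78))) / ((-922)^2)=34969*sqrt(78) / 66306552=0.00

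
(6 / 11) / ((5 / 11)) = 1.20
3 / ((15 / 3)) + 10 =53 / 5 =10.60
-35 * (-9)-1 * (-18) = 333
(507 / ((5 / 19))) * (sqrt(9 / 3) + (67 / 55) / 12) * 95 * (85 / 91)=5345327 / 308 + 1196715 * sqrt(3) / 7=313465.13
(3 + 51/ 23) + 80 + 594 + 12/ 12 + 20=16105/ 23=700.22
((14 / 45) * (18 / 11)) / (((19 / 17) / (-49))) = -23324 / 1045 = -22.32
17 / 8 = 2.12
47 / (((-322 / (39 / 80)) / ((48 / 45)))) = -611 / 8050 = -0.08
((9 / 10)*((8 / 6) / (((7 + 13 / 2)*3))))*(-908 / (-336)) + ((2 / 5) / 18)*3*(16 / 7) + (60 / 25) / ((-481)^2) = 152473703 / 655908435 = 0.23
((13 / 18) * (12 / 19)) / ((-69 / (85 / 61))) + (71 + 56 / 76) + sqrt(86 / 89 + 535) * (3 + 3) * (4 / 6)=17208391 / 239913 + 4 * sqrt(4245389) / 89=164.33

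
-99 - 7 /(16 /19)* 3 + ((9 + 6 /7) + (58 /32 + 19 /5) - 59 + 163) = -1251 /280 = -4.47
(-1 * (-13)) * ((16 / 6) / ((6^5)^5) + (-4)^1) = -554390616583629176819 / 10661358011223638016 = -52.00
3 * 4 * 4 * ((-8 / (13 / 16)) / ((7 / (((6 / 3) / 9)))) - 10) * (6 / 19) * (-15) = 4054080 / 1729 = 2344.75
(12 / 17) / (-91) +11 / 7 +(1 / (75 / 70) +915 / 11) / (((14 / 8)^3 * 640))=198643409 / 125074950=1.59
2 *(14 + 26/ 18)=278/ 9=30.89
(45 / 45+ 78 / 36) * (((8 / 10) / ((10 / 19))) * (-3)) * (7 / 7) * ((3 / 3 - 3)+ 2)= 0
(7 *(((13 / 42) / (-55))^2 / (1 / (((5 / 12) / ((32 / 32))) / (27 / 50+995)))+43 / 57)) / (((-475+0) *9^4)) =-70285829771 / 41480098228384200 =-0.00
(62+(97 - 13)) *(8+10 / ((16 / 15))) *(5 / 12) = 50735 / 48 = 1056.98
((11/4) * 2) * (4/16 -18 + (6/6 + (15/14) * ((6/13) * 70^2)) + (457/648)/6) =1337944619/101088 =13235.44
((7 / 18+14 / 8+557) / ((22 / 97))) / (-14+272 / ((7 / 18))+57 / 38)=13667591 / 3808332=3.59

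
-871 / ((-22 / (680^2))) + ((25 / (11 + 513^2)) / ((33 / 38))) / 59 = 938063274907295 / 51241146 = 18306836.36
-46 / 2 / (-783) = 23 / 783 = 0.03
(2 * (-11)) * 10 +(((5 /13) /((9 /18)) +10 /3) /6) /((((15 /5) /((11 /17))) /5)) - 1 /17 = -1308691 /5967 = -219.32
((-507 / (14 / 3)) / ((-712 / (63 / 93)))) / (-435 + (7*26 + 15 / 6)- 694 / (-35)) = -159705 / 356396584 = -0.00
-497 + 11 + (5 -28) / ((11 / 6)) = -5484 / 11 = -498.55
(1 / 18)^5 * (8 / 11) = 1 / 2598156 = 0.00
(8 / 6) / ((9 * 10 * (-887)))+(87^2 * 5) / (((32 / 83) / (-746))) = -140298433544507 / 1915920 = -73227709.69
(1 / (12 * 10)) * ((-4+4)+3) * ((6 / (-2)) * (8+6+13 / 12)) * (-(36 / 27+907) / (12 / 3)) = 98645 / 384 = 256.89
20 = 20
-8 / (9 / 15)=-40 / 3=-13.33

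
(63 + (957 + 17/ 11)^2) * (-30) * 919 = -3065330721630/ 121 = -25333311749.01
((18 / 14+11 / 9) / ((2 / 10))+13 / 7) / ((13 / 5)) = 4535 / 819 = 5.54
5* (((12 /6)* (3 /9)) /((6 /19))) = 95 /9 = 10.56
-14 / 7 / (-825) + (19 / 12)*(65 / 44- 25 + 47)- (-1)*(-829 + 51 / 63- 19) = -810.02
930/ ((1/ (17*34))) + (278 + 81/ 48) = 8605115/ 16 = 537819.69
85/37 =2.30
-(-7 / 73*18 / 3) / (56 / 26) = 39 / 146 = 0.27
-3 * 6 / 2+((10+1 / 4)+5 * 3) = 65 / 4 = 16.25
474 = 474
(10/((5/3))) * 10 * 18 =1080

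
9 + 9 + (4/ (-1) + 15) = 29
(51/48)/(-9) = -17/144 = -0.12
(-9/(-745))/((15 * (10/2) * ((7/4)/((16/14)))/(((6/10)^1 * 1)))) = 288/4563125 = 0.00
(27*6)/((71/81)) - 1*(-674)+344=85400/71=1202.82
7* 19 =133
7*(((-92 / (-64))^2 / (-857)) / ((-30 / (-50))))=-18515 / 658176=-0.03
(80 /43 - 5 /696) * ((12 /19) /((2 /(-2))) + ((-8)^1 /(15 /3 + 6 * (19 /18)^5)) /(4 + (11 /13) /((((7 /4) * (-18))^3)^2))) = -32510819658720526801745 /22288093476937765187546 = -1.46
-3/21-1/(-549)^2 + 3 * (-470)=-2975129278/2109807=-1410.14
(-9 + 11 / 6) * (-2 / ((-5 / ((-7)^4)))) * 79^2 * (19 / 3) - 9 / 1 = -12242452102 / 45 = -272054491.16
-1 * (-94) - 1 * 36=58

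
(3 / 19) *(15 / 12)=15 / 76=0.20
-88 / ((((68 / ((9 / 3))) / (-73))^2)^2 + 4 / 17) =-860296312854 / 2391128369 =-359.79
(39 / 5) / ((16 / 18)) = 351 / 40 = 8.78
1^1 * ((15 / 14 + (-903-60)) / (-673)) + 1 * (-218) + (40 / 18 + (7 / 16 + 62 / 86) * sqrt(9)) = -6151278415 / 29170512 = -210.87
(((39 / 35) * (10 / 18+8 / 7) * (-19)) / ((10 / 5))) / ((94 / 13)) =-343577 / 138180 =-2.49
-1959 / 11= -178.09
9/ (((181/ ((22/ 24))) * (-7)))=-33/ 5068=-0.01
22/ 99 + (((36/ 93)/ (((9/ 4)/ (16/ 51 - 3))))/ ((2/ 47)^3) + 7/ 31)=-28445377/ 4743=-5997.34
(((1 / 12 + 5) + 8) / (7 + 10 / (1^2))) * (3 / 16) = 157 / 1088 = 0.14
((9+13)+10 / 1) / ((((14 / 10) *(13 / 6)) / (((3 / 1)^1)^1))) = 2880 / 91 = 31.65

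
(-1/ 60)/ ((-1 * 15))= 1/ 900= 0.00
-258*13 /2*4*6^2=-241488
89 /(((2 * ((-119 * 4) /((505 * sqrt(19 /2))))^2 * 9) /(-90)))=-4758.31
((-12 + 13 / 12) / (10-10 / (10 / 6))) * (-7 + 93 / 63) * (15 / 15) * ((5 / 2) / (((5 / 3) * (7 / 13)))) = 49387 / 1176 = 42.00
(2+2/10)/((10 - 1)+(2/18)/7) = 693/2840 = 0.24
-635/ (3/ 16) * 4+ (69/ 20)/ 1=-812593/ 60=-13543.22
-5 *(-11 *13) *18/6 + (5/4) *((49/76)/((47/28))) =7663655/3572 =2145.48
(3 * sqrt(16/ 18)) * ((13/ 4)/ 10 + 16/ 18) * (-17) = -7429 * sqrt(2)/ 180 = -58.37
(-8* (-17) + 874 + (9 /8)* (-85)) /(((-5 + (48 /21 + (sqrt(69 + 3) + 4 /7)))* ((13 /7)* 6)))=1792175 /687024 + 2509045* sqrt(2) /343512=12.94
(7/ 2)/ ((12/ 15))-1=27/ 8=3.38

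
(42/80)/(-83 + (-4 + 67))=-21/800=-0.03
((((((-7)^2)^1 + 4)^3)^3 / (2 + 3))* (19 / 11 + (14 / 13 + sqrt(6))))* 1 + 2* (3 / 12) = 3299763591802133* sqrt(6) / 5 + 2646410400625311381 / 1430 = 3467184058139664.57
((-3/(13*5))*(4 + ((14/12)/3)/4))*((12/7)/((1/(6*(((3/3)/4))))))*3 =-531/364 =-1.46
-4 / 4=-1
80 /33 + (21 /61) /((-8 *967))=37750987 /15572568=2.42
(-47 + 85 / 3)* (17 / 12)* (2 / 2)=-238 / 9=-26.44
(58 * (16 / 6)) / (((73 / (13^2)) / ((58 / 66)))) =2274064 / 7227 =314.66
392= 392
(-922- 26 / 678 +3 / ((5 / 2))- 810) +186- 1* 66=-2730371 / 1695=-1610.84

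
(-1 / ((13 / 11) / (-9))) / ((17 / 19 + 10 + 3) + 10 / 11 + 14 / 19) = 20691 / 42224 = 0.49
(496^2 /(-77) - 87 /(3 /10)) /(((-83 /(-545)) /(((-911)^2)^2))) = -15761455444886172.02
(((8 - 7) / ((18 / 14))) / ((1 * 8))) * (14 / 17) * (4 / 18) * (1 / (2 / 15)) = 245 / 1836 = 0.13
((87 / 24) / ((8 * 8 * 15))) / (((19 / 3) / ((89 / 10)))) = 2581 / 486400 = 0.01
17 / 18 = 0.94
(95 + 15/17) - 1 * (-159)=4333/17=254.88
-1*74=-74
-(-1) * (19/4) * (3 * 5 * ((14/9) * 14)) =4655/3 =1551.67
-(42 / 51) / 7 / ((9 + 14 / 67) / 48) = -6432 / 10489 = -0.61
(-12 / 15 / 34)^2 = 4 / 7225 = 0.00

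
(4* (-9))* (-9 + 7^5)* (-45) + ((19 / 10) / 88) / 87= 2083408905619 / 76560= 27212760.00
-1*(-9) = 9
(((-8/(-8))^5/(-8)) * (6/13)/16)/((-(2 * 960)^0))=3/832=0.00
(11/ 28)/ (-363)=-1/ 924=-0.00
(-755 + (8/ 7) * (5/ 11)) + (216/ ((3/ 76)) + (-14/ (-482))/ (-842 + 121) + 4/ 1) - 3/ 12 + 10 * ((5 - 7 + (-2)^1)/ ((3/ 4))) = 4667.94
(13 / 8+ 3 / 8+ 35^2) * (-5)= -6135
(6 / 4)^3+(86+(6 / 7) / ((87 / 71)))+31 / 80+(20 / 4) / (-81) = 118916143 / 1315440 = 90.40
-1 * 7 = -7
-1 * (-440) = 440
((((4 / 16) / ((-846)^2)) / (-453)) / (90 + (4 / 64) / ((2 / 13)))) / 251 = -2 / 58857402503691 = -0.00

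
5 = 5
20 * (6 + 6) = 240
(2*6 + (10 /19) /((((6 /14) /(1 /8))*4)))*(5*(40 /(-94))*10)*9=-4117125 /1786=-2305.22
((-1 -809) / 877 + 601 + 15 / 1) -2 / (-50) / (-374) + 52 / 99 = 45431116807 / 73799550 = 615.60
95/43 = 2.21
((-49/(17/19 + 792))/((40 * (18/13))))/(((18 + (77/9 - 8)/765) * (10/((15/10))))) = -0.00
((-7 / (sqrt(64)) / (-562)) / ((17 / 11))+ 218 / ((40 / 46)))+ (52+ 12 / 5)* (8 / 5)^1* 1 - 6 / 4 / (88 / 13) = 886781639 / 2627350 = 337.52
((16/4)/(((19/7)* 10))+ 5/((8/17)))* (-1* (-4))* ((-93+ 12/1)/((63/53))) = -3905199/1330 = -2936.24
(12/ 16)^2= 9/ 16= 0.56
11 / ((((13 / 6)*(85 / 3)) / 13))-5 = -2.67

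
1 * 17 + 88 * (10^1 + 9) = 1689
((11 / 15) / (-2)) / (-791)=11 / 23730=0.00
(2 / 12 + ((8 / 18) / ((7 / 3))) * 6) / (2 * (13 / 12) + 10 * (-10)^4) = 55 / 4200091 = 0.00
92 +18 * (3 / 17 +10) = 275.18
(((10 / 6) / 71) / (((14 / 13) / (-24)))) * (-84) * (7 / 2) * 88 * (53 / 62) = 25465440 / 2201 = 11569.94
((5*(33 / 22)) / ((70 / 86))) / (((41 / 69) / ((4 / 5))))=17802 / 1435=12.41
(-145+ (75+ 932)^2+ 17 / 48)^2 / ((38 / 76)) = 2368516698773281 / 1152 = 2056004078796.25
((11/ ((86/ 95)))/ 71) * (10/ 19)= 275/ 3053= 0.09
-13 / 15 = -0.87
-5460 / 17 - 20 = -5800 / 17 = -341.18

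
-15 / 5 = -3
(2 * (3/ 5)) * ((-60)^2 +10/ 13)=56172/ 13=4320.92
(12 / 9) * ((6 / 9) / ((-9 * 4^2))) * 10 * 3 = -5 / 27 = -0.19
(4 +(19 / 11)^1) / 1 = 63 / 11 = 5.73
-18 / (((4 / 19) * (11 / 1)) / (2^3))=-684 / 11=-62.18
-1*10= -10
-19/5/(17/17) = -19/5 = -3.80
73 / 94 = 0.78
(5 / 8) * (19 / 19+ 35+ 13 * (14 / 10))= 271 / 8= 33.88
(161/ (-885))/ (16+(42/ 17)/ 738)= -112217/ 9871585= -0.01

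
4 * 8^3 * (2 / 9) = 4096 / 9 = 455.11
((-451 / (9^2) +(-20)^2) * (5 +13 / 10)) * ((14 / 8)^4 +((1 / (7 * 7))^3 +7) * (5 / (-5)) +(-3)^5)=-231536352112643 / 387233280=-597924.72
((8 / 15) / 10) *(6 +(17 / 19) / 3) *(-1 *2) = -2872 / 4275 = -0.67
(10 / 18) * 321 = 535 / 3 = 178.33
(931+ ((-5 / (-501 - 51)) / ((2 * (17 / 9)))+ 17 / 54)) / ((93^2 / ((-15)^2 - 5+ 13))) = 25.09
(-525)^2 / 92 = 275625 / 92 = 2995.92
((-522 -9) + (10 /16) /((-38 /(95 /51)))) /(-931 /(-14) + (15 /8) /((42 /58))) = -3033247 /394638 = -7.69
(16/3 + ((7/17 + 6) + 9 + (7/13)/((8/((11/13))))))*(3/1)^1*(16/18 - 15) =-182161561/206856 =-880.62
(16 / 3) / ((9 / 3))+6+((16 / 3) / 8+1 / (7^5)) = 1277341 / 151263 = 8.44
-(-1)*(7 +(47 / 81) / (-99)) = 56086 / 8019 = 6.99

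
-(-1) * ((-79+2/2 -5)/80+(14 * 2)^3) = 1756077/80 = 21950.96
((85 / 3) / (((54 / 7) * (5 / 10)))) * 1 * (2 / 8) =595 / 324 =1.84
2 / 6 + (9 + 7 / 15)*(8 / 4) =289 / 15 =19.27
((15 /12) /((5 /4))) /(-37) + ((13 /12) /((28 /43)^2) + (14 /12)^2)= 4061275 /1044288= 3.89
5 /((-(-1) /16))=80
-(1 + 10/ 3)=-13/ 3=-4.33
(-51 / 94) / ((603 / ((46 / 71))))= -391 / 670737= -0.00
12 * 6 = 72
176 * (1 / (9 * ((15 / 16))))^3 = 720896 / 2460375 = 0.29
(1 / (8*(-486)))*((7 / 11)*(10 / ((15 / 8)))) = -7 / 8019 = -0.00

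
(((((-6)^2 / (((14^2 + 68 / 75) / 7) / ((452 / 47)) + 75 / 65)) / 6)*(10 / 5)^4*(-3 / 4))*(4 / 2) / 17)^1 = -111056400 / 53476679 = -2.08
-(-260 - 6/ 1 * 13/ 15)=1326/ 5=265.20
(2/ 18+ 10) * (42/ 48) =637/ 72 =8.85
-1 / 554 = -0.00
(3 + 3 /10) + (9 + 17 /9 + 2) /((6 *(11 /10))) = 15601 /2970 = 5.25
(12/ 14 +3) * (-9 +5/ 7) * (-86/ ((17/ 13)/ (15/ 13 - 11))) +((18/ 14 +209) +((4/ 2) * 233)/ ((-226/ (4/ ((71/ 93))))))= -136971538388/ 6683159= -20495.03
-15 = -15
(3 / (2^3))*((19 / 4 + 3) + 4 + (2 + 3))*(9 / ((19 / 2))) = 1809 / 304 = 5.95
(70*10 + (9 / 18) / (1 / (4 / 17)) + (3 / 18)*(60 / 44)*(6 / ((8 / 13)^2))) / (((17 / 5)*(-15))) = -8422103 / 610368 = -13.80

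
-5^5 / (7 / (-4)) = 12500 / 7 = 1785.71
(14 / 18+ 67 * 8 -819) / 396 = -635 / 891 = -0.71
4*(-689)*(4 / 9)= -1224.89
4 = 4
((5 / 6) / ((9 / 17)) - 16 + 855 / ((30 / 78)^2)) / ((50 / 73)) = 113635523 / 13500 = 8417.45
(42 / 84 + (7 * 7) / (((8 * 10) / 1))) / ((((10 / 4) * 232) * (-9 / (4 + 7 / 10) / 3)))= -4183 / 1392000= -0.00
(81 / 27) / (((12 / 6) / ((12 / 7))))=18 / 7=2.57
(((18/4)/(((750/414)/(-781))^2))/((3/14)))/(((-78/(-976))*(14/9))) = 6377237408916/203125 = 31395630.32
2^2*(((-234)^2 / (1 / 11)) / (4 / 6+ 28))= 84044.09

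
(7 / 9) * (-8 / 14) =-4 / 9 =-0.44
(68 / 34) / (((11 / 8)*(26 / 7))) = 56 / 143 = 0.39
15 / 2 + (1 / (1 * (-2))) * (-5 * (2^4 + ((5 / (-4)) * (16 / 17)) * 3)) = 1315 / 34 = 38.68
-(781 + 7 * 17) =-900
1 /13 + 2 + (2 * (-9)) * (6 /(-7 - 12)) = 1917 /247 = 7.76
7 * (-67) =-469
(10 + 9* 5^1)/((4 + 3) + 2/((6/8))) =165/29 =5.69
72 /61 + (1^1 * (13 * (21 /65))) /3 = 787 /305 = 2.58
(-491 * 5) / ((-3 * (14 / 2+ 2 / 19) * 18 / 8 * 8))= 9329 / 1458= 6.40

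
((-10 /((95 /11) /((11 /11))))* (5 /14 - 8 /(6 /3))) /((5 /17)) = 9537 /665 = 14.34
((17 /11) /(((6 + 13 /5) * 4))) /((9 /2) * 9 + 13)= 85 /101222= 0.00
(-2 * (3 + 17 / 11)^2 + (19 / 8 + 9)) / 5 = -28989 / 4840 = -5.99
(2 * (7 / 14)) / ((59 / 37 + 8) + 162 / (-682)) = 12617 / 118058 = 0.11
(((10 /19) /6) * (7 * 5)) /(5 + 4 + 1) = 35 /114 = 0.31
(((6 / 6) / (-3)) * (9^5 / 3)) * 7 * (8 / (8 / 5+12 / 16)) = -7348320 / 47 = -156347.23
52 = 52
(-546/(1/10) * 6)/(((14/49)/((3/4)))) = -85995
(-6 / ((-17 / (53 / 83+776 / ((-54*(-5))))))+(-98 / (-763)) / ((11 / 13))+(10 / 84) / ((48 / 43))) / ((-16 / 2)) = -8516334301 / 45475288320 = -0.19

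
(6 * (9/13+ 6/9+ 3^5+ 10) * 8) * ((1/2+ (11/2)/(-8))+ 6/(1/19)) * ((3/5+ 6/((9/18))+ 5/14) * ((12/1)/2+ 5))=18022772064/91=198052440.26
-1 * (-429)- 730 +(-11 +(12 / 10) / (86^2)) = -5768877 / 18490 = -312.00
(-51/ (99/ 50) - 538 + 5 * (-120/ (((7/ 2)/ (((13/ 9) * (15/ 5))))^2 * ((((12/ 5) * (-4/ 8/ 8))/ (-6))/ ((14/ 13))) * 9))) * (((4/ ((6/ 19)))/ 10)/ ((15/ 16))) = -3138511808/ 467775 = -6709.45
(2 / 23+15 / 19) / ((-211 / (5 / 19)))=-1915 / 1751933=-0.00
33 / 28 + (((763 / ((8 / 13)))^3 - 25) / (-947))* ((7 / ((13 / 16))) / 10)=-47818885501151 / 27576640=-1734035.96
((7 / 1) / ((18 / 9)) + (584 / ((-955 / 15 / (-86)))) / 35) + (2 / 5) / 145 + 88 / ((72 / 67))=107.93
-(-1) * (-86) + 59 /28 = -2349 /28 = -83.89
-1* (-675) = 675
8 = 8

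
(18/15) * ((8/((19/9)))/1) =432/95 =4.55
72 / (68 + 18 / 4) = 144 / 145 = 0.99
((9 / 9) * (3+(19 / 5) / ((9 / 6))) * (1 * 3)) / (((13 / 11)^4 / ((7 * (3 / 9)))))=8506421 / 428415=19.86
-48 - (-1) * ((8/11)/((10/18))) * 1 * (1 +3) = -2352/55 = -42.76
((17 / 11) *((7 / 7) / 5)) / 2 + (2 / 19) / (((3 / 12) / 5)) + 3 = 10993 / 2090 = 5.26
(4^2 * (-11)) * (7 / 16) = -77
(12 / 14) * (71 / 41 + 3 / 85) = 1.51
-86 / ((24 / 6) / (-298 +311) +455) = -1118 / 5919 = -0.19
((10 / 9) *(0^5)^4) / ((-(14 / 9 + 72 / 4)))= 0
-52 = -52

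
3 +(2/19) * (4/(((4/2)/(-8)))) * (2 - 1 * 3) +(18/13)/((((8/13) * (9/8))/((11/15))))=6.15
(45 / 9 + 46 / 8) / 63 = 43 / 252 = 0.17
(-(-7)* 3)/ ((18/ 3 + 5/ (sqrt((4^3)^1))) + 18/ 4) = 168/ 89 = 1.89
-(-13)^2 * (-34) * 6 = 34476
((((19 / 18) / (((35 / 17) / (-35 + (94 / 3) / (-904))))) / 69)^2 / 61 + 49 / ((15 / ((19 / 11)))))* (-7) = -13157470854438764891 / 333060507597787200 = -39.50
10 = 10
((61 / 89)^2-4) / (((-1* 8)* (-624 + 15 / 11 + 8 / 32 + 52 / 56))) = -717717 / 1010767126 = -0.00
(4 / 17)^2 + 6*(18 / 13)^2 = 564520 / 48841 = 11.56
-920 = -920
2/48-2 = -47/24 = -1.96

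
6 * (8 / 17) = 2.82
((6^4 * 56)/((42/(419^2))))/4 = 75842352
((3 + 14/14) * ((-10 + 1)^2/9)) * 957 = 34452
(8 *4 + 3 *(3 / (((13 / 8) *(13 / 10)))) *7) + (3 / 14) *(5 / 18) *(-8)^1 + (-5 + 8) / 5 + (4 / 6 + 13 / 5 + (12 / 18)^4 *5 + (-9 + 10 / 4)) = 57206921 / 958230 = 59.70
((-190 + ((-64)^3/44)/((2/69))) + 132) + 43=-2261157/11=-205559.73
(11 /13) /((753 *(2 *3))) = 11 /58734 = 0.00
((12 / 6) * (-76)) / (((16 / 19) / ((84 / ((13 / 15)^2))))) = -3411450 / 169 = -20186.09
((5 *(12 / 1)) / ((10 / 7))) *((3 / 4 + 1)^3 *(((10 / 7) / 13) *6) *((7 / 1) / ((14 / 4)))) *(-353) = -5448555 / 52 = -104779.90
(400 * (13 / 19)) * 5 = 26000 / 19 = 1368.42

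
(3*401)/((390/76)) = 15238/65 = 234.43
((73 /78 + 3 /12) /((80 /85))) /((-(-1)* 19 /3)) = 3145 /15808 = 0.20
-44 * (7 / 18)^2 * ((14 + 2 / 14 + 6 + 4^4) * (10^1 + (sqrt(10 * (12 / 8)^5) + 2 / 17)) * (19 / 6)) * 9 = -243206194 / 459 - 2827979 * sqrt(15) / 24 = -986224.14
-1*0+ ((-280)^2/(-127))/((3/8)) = -627200/381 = -1646.19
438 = 438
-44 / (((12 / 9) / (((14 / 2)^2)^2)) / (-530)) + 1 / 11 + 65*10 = 461935541 / 11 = 41994140.09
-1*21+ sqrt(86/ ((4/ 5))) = -21+ sqrt(430)/ 2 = -10.63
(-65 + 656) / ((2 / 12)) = 3546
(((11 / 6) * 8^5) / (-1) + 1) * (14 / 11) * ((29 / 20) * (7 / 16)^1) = -256094041 / 5280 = -48502.66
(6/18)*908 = 908/3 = 302.67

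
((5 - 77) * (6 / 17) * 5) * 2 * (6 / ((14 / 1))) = -12960 / 119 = -108.91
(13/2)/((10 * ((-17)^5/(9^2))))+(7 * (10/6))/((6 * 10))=24842759/127787130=0.19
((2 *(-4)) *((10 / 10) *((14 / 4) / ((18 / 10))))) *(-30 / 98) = 100 / 21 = 4.76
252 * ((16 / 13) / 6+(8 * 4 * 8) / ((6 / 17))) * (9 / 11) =21391776 / 143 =149592.84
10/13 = 0.77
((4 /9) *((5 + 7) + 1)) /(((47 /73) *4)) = 949 /423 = 2.24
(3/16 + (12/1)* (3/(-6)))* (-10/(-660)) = -0.09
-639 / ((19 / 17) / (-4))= 43452 / 19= 2286.95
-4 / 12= -1 / 3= -0.33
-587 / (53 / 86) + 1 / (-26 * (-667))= -875458791 / 919126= -952.49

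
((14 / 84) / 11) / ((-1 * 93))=-1 / 6138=-0.00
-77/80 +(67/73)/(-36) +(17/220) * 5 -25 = -14801839/578160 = -25.60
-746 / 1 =-746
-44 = -44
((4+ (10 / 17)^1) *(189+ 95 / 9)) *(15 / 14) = 981.01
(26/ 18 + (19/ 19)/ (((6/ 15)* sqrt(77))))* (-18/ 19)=-26/ 19 - 45* sqrt(77)/ 1463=-1.64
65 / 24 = 2.71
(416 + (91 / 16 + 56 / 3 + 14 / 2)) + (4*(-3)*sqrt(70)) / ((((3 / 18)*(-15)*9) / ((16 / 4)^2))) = 128*sqrt(70) / 15 + 21473 / 48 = 518.75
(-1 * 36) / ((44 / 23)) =-207 / 11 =-18.82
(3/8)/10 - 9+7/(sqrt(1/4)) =403/80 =5.04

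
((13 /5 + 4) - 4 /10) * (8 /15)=248 /75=3.31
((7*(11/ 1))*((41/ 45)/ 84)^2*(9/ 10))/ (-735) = -18491/ 1666980000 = -0.00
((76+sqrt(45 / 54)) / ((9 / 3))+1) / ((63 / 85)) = 35.94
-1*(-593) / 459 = 593 / 459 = 1.29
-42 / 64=-21 / 32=-0.66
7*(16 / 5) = 22.40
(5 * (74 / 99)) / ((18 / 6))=370 / 297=1.25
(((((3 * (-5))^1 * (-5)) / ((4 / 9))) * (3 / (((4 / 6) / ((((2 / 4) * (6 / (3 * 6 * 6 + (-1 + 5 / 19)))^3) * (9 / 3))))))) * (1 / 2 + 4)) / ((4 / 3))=91128845475 / 135435501952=0.67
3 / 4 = 0.75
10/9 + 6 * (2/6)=28/9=3.11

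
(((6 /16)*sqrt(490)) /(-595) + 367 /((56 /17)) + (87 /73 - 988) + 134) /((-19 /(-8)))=-3030833 /9709 - 3*sqrt(10) /1615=-312.17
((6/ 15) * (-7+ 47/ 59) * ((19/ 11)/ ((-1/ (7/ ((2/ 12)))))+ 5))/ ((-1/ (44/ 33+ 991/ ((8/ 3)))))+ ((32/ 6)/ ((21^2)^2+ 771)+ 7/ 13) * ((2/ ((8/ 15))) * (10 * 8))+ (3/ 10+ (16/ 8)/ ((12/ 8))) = -42793972724419/ 686392135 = -62346.25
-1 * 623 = -623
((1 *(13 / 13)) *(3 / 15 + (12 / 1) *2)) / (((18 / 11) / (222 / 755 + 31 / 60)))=11.99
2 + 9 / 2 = 6.50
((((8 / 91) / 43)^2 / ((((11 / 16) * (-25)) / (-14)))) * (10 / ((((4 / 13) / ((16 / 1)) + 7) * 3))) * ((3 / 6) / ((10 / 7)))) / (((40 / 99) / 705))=216576 / 219337625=0.00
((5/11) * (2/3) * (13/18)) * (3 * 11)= 65/9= 7.22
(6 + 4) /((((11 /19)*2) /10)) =950 /11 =86.36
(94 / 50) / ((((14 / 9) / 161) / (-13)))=-126477 / 50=-2529.54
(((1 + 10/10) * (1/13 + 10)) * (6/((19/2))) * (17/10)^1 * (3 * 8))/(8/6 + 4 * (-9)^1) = -240516/16055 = -14.98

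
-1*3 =-3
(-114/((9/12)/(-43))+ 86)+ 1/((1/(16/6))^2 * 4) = 59614/9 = 6623.78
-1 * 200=-200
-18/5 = -3.60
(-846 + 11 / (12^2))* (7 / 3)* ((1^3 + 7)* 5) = -4263455 / 54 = -78952.87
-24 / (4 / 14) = -84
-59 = -59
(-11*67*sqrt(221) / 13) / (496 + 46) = -737*sqrt(221) / 7046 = -1.55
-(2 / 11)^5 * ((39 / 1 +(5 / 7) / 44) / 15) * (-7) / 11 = 96136 / 292307565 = 0.00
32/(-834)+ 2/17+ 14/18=18227/21267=0.86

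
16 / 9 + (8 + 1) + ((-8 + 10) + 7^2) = 556 / 9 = 61.78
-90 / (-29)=90 / 29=3.10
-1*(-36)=36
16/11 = 1.45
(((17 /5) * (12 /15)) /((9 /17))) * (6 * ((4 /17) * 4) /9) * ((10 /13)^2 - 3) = -885632 /114075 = -7.76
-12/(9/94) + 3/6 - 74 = -1193/6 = -198.83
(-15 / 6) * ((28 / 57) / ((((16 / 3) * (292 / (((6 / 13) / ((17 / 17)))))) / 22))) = -1155 / 144248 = -0.01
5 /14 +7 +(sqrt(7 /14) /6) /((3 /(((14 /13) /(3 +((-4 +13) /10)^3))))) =3500*sqrt(2) /436293 +103 /14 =7.37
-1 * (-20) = 20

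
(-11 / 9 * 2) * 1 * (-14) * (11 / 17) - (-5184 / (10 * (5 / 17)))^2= -3106595.61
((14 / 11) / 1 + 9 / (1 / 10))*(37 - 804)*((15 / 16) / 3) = -962585 / 44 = -21876.93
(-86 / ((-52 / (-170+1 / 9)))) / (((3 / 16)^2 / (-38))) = 319793408 / 1053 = 303697.44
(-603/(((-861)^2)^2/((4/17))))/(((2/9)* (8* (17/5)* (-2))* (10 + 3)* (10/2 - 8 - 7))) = -0.00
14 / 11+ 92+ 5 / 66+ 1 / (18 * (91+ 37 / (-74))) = 3345445 / 35838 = 93.35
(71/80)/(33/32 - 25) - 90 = -345292/3835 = -90.04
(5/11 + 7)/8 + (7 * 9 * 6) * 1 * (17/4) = 70727/44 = 1607.43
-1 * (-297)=297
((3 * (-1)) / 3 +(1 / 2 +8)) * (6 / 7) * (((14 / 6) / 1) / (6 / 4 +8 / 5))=4.84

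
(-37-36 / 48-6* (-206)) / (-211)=-4793 / 844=-5.68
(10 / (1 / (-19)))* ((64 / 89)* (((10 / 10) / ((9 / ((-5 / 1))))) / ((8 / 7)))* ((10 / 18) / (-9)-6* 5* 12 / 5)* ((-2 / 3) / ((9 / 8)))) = 4968454400 / 1751787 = 2836.22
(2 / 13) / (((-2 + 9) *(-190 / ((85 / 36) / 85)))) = -1 / 311220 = -0.00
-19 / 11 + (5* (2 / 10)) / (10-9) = -0.73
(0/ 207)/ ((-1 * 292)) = 0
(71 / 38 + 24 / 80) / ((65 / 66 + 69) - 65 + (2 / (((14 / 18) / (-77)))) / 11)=-0.17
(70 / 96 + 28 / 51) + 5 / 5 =1859 / 816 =2.28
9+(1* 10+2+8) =29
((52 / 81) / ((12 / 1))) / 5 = 13 / 1215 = 0.01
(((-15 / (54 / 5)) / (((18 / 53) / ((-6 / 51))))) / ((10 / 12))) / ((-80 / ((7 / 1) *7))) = -2597 / 7344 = -0.35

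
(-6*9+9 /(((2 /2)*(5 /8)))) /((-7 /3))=16.97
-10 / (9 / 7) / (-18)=35 / 81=0.43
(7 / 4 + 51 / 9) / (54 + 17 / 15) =445 / 3308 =0.13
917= 917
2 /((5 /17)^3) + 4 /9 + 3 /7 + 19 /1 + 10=854288 /7875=108.48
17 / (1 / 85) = 1445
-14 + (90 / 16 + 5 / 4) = -57 / 8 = -7.12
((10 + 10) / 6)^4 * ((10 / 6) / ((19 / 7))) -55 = 96065 / 4617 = 20.81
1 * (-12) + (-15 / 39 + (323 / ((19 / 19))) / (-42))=-10961 / 546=-20.08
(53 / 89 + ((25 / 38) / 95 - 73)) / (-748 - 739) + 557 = 557.05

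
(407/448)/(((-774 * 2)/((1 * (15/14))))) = -2035/3236352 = -0.00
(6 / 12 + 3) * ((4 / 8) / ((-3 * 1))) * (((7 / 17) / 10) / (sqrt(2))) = -0.02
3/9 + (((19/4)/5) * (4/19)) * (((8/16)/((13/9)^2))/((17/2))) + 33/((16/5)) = 7344403/689520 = 10.65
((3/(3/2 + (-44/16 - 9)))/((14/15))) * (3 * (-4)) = 1080/287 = 3.76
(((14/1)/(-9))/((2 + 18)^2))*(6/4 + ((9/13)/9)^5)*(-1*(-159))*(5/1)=-413249851/89110320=-4.64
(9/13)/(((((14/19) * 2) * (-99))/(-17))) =323/4004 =0.08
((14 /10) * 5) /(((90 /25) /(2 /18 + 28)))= 8855 /162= 54.66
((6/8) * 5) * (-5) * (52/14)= -975/14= -69.64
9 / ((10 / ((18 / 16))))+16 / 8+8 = 881 / 80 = 11.01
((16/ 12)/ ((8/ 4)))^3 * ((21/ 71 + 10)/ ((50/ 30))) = 5848/ 3195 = 1.83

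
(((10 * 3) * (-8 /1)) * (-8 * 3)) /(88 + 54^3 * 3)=0.01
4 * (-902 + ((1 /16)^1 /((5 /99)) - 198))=-87901 /20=-4395.05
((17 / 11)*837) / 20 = 14229 / 220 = 64.68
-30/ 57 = -10/ 19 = -0.53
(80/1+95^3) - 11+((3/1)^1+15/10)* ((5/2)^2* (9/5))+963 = 6867661/8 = 858457.62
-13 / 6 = -2.17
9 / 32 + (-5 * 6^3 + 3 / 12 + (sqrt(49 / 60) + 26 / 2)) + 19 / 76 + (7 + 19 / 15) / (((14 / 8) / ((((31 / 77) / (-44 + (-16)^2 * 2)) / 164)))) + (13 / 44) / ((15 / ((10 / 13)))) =-120294887333 / 112825440 + 7 * sqrt(15) / 30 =-1065.30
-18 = -18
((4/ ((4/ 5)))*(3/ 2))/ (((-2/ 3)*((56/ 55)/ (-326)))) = 403425/ 112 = 3602.01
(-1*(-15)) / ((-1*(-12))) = 5 / 4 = 1.25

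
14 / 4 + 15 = 37 / 2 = 18.50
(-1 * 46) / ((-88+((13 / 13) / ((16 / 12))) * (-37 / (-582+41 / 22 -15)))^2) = -31542503416 / 5304486103609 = -0.01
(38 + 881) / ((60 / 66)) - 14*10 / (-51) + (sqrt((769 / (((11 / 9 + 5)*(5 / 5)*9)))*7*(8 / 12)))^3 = 769*sqrt(2307) / 72 + 516959 / 510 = 1526.65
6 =6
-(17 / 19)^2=-289 / 361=-0.80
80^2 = 6400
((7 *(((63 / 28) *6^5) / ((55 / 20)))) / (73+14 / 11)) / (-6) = -81648 / 817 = -99.94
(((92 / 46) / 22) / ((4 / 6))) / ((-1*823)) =-3 / 18106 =-0.00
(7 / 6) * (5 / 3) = 35 / 18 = 1.94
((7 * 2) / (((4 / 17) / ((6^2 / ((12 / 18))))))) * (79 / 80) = 253827 / 80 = 3172.84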